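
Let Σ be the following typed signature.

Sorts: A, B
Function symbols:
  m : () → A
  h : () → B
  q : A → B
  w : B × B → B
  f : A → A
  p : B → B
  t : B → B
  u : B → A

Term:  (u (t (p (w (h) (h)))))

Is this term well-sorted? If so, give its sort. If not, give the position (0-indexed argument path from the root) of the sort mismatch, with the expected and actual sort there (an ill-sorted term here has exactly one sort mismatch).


well-sorted; sort = A

        (h) : B
        (h) : B
      (w (h) (h)) : B
    (p (w (h) (h))) : B
  (t (p (w (h) (h)))) : B
(u (t (p (w (h) (h))))) : A


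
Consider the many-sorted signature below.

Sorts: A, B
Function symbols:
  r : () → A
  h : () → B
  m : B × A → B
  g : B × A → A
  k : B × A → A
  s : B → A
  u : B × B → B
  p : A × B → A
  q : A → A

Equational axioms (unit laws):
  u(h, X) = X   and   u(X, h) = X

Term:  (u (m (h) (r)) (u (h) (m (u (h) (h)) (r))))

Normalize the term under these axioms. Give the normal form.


1. (u (m (h) (r)) (u (h) (m (u (h) (h)) (r))))  →  (u (m (h) (r)) (m (u (h) (h)) (r)))
2. (u (m (h) (r)) (m (u (h) (h)) (r)))  →  (u (m (h) (r)) (m (h) (r)))

normal form = (u (m (h) (r)) (m (h) (r)))


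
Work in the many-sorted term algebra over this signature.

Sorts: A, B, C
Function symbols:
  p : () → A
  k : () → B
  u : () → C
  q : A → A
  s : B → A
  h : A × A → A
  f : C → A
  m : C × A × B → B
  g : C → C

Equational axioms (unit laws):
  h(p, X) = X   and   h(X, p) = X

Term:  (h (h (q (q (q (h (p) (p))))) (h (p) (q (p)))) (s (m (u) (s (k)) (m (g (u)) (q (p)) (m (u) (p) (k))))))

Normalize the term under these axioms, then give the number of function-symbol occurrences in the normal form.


1. (h (h (q (q (q (h (p) (p))))) (h (p) (q (p)))) (s (m (u) (s (k)) (m (g (u)) (q (p)) (m (u) (p) (k))))))  →  (h (h (q (q (q (p)))) (h (p) (q (p)))) (s (m (u) (s (k)) (m (g (u)) (q (p)) (m (u) (p) (k))))))
2. (h (h (q (q (q (p)))) (h (p) (q (p)))) (s (m (u) (s (k)) (m (g (u)) (q (p)) (m (u) (p) (k))))))  →  (h (h (q (q (q (p)))) (q (p))) (s (m (u) (s (k)) (m (g (u)) (q (p)) (m (u) (p) (k))))))
normal form: (h (h (q (q (q (p)))) (q (p))) (s (m (u) (s (k)) (m (g (u)) (q (p)) (m (u) (p) (k))))))

size = 22


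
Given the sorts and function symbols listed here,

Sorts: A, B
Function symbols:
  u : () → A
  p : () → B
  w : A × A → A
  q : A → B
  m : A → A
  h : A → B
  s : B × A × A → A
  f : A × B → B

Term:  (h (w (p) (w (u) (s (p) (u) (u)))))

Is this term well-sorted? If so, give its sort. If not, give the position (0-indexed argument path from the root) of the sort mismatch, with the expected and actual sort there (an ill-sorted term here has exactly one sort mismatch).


ill-sorted at position [0, 0]: expected A, got B

    (p) : B
      (u) : A
        (p) : B
        (u) : A
        (u) : A
      (s (p) (u) (u)) : A
    (w (u) (s (p) (u) (u))) : A
  (w (p) (w (u) (s (p) (u) (u)))) : ✗ arg 0 at [0, 0] has sort B, expected A


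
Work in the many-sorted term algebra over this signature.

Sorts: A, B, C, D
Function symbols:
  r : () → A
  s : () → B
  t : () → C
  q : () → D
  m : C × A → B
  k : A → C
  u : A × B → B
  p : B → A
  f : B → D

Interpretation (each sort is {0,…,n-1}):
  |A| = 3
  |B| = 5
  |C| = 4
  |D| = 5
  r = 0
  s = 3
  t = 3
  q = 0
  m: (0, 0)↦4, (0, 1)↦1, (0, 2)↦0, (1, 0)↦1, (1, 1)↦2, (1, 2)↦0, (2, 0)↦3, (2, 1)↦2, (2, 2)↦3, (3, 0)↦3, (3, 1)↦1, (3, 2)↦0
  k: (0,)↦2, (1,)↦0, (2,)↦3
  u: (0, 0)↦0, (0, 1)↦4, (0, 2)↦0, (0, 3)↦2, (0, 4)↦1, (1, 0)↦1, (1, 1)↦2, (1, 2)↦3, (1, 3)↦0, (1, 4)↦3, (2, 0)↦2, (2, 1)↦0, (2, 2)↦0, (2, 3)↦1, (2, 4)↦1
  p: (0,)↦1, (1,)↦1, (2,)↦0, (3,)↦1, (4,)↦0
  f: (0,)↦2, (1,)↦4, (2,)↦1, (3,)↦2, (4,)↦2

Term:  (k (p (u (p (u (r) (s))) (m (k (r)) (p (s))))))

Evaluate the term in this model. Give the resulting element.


  r = 0
  s = 3
  (u (r) (s)) = u(0, 3) = 2
  (p (u (r) (s))) = p(2,) = 0
  r = 0
  (k (r)) = k(0,) = 2
  s = 3
  (p (s)) = p(3,) = 1
  (m (k (r)) (p (s))) = m(2, 1) = 2
  (u (p (u (r) (s))) (m (k (r)) (p (s)))) = u(0, 2) = 0
  (p (u (p (u (r) (s))) (m (k (r)) (p (s))))) = p(0,) = 1
  (k (p (u (p (u (r) (s))) (m (k (r)) (p (s)))))) = k(1,) = 0

value = 0


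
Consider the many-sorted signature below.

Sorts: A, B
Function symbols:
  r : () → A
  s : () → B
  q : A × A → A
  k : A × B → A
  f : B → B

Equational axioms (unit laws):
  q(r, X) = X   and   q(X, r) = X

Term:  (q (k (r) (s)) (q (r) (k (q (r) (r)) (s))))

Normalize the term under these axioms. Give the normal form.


1. (q (k (r) (s)) (q (r) (k (q (r) (r)) (s))))  →  (q (k (r) (s)) (k (q (r) (r)) (s)))
2. (q (k (r) (s)) (k (q (r) (r)) (s)))  →  (q (k (r) (s)) (k (r) (s)))

normal form = (q (k (r) (s)) (k (r) (s)))


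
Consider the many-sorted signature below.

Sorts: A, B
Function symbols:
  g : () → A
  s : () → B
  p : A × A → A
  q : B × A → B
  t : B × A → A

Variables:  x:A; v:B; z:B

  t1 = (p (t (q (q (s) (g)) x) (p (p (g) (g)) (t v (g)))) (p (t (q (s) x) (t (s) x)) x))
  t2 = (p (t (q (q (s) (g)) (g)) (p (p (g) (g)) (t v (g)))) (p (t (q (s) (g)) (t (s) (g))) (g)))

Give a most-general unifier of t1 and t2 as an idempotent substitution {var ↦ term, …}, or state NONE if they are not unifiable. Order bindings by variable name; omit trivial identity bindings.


{x ↦ (g)}


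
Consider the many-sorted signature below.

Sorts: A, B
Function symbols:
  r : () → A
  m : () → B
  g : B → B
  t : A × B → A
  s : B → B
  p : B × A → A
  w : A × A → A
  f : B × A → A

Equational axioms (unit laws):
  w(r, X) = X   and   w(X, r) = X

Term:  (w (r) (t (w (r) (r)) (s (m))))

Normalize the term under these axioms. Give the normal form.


normal form = (t (r) (s (m)))

1. (w (r) (t (w (r) (r)) (s (m))))  →  (t (w (r) (r)) (s (m)))
2. (t (w (r) (r)) (s (m)))  →  (t (r) (s (m)))


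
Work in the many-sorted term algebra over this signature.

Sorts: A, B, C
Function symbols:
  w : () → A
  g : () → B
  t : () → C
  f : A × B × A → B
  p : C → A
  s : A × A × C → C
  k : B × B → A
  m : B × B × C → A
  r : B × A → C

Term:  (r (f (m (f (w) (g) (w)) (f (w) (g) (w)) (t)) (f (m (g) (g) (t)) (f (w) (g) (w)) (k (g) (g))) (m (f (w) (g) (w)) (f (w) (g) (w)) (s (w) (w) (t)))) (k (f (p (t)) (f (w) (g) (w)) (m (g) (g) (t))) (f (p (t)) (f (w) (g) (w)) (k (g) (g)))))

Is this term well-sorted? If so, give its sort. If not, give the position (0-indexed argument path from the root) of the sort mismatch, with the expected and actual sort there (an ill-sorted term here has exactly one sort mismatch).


        (w) : A
        (g) : B
        (w) : A
      (f (w) (g) (w)) : B
        (w) : A
        (g) : B
        (w) : A
      (f (w) (g) (w)) : B
      (t) : C
    (m (f (w) (g) (w)) (f (w) (g) (w)) (t)) : A
        (g) : B
        (g) : B
        (t) : C
      (m (g) (g) (t)) : A
        (w) : A
        (g) : B
        (w) : A
      (f (w) (g) (w)) : B
        (g) : B
        (g) : B
      (k (g) (g)) : A
    (f (m (g) (g) (t)) (f (w) (g) (w)) (k (g) (g))) : B
        (w) : A
        (g) : B
        (w) : A
      (f (w) (g) (w)) : B
        (w) : A
        (g) : B
        (w) : A
      (f (w) (g) (w)) : B
        (w) : A
        (w) : A
        (t) : C
      (s (w) (w) (t)) : C
    (m (f (w) (g) (w)) (f (w) (g) (w)) (s (w) (w) (t))) : A
  (f (m (f (w) (g) (w)) (f (w) (g) (w)) (t)) (f (m (g) (g) (t)) (f (w) (g) (w)) (k (g) (g))) (m (f (w) (g) (w)) (f (w) (g) (w)) (s (w) (w) (t)))) : B
        (t) : C
      (p (t)) : A
        (w) : A
        (g) : B
        (w) : A
      (f (w) (g) (w)) : B
        (g) : B
        (g) : B
        (t) : C
      (m (g) (g) (t)) : A
    (f (p (t)) (f (w) (g) (w)) (m (g) (g) (t))) : B
        (t) : C
      (p (t)) : A
        (w) : A
        (g) : B
        (w) : A
      (f (w) (g) (w)) : B
        (g) : B
        (g) : B
      (k (g) (g)) : A
    (f (p (t)) (f (w) (g) (w)) (k (g) (g))) : B
  (k (f (p (t)) (f (w) (g) (w)) (m (g) (g) (t))) (f (p (t)) (f (w) (g) (w)) (k (g) (g)))) : A
(r (f (m (f (w) (g) (w)) (f (w) (g) (w)) (t)) (f (m (g) (g) (t)) (f (w) (g) (w)) (k (g) (g))) (m (f (w) (g) (w)) (f (w) (g) (w)) (s (w) (w) (t)))) (k (f (p (t)) (f (w) (g) (w)) (m (g) (g) (t))) (f (p (t)) (f (w) (g) (w)) (k (g) (g))))) : C

well-sorted; sort = C


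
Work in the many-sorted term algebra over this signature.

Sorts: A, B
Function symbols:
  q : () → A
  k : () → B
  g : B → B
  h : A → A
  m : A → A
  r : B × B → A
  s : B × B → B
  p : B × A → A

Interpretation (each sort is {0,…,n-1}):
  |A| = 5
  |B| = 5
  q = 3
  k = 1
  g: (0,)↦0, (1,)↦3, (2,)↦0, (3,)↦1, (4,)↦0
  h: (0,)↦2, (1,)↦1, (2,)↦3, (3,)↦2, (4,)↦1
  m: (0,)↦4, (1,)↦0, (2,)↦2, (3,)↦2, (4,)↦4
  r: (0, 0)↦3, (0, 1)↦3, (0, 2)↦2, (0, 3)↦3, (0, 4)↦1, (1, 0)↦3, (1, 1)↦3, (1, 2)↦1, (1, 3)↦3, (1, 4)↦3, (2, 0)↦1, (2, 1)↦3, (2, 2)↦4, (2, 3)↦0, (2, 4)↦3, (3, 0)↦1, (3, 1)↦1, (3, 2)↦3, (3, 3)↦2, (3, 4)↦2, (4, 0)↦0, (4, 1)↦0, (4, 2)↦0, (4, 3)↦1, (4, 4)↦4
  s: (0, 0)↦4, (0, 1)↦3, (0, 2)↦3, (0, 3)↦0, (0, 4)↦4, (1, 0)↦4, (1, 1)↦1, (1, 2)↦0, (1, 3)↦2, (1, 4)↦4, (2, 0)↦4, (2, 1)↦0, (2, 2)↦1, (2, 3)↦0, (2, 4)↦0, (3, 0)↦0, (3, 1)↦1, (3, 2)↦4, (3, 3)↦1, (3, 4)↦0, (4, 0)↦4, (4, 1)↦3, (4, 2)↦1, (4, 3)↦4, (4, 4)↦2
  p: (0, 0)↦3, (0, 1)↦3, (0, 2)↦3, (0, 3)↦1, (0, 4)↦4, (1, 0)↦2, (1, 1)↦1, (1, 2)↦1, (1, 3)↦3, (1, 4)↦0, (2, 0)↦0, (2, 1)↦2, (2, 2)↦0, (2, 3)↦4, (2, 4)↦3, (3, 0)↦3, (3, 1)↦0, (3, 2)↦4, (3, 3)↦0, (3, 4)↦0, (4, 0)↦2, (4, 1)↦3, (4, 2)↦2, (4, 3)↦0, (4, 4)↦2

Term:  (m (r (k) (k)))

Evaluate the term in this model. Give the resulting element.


  k = 1
  k = 1
  (r (k) (k)) = r(1, 1) = 3
  (m (r (k) (k))) = m(3,) = 2

value = 2


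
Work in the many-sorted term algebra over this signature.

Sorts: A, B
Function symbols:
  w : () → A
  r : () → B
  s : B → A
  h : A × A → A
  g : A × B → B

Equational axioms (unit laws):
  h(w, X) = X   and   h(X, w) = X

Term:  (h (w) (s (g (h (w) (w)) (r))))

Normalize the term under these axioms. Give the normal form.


1. (h (w) (s (g (h (w) (w)) (r))))  →  (s (g (h (w) (w)) (r)))
2. (s (g (h (w) (w)) (r)))  →  (s (g (w) (r)))

normal form = (s (g (w) (r)))


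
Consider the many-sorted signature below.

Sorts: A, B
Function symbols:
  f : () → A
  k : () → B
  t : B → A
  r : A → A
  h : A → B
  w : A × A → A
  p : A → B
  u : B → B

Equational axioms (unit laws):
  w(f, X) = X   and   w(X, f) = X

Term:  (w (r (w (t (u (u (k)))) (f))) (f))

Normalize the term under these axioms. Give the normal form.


1. (w (r (w (t (u (u (k)))) (f))) (f))  →  (r (w (t (u (u (k)))) (f)))
2. (r (w (t (u (u (k)))) (f)))  →  (r (t (u (u (k)))))

normal form = (r (t (u (u (k)))))


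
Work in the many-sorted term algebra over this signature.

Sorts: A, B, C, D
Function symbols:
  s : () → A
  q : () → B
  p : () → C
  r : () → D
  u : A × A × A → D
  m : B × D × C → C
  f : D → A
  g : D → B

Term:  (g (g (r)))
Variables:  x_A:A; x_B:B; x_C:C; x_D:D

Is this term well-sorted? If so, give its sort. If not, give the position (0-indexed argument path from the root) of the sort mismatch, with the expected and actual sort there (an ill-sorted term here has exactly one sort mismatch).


ill-sorted at position [0]: expected D, got B

    (r) : D
  (g (r)) : B
(g (g (r))) : ✗ arg 0 at [0] has sort B, expected D


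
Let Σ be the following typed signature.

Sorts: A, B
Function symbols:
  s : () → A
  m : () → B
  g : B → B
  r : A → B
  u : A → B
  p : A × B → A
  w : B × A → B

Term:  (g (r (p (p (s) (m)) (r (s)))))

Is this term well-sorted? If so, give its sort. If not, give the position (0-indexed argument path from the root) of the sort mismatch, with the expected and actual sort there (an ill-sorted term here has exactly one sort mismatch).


well-sorted; sort = B

        (s) : A
        (m) : B
      (p (s) (m)) : A
        (s) : A
      (r (s)) : B
    (p (p (s) (m)) (r (s))) : A
  (r (p (p (s) (m)) (r (s)))) : B
(g (r (p (p (s) (m)) (r (s))))) : B


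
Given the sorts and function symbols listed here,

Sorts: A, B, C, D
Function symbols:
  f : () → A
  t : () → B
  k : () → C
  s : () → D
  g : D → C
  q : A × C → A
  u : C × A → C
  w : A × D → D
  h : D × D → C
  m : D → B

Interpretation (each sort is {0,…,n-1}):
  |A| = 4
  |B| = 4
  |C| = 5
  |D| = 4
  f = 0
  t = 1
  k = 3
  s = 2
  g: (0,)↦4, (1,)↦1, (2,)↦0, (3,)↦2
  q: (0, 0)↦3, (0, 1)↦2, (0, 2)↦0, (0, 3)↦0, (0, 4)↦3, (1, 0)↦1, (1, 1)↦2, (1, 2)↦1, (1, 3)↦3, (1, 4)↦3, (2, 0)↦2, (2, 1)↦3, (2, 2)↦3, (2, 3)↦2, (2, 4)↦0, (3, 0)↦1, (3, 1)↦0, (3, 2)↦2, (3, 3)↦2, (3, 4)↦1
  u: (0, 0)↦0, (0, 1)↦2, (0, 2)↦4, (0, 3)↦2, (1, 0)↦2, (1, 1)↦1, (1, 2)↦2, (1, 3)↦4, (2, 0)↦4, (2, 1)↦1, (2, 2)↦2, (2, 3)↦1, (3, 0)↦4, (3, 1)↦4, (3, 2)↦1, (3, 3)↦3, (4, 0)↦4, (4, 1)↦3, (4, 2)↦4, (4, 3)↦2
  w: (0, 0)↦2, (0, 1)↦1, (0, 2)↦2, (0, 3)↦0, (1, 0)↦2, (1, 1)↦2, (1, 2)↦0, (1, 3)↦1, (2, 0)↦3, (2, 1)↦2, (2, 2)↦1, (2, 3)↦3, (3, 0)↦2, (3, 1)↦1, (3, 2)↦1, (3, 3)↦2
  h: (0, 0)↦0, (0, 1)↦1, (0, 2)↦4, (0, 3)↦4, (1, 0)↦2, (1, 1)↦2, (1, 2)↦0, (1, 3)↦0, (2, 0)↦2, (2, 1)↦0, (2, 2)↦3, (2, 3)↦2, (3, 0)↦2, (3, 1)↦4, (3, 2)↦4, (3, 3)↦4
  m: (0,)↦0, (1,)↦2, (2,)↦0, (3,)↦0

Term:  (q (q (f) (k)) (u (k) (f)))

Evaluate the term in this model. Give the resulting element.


  f = 0
  k = 3
  (q (f) (k)) = q(0, 3) = 0
  k = 3
  f = 0
  (u (k) (f)) = u(3, 0) = 4
  (q (q (f) (k)) (u (k) (f))) = q(0, 4) = 3

value = 3


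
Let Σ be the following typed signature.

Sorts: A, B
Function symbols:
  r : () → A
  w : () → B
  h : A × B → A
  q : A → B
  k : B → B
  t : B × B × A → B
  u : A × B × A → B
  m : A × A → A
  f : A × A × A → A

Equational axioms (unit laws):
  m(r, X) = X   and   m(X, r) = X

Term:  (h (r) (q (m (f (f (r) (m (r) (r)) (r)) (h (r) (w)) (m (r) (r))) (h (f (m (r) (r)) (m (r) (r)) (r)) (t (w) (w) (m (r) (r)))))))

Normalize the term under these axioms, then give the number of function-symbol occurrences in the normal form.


1. (h (r) (q (m (f (f (r) (m (r) (r)) (r)) (h (r) (w)) (m (r) (r))) (h (f (m (r) (r)) (m (r) (r)) (r)) (t (w) (w) (m (r) (r)))))))  →  (h (r) (q (m (f (f (r) (r) (r)) (h (r) (w)) (m (r) (r))) (h (f (m (r) (r)) (m (r) (r)) (r)) (t (w) (w) (m (r) (r)))))))
2. (h (r) (q (m (f (f (r) (r) (r)) (h (r) (w)) (m (r) (r))) (h (f (m (r) (r)) (m (r) (r)) (r)) (t (w) (w) (m (r) (r)))))))  →  (h (r) (q (m (f (f (r) (r) (r)) (h (r) (w)) (r)) (h (f (m (r) (r)) (m (r) (r)) (r)) (t (w) (w) (m (r) (r)))))))
3. (h (r) (q (m (f (f (r) (r) (r)) (h (r) (w)) (r)) (h (f (m (r) (r)) (m (r) (r)) (r)) (t (w) (w) (m (r) (r)))))))  →  (h (r) (q (m (f (f (r) (r) (r)) (h (r) (w)) (r)) (h (f (r) (m (r) (r)) (r)) (t (w) (w) (m (r) (r)))))))
4. (h (r) (q (m (f (f (r) (r) (r)) (h (r) (w)) (r)) (h (f (r) (m (r) (r)) (r)) (t (w) (w) (m (r) (r)))))))  →  (h (r) (q (m (f (f (r) (r) (r)) (h (r) (w)) (r)) (h (f (r) (r) (r)) (t (w) (w) (m (r) (r)))))))
5. (h (r) (q (m (f (f (r) (r) (r)) (h (r) (w)) (r)) (h (f (r) (r) (r)) (t (w) (w) (m (r) (r)))))))  →  (h (r) (q (m (f (f (r) (r) (r)) (h (r) (w)) (r)) (h (f (r) (r) (r)) (t (w) (w) (r))))))
normal form: (h (r) (q (m (f (f (r) (r) (r)) (h (r) (w)) (r)) (h (f (r) (r) (r)) (t (w) (w) (r))))))

size = 22


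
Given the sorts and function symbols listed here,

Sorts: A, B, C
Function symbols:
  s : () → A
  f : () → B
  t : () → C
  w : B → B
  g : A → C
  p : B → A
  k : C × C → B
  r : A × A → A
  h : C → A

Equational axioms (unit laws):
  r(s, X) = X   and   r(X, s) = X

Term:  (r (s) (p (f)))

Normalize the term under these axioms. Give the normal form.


1. (r (s) (p (f)))  →  (p (f))

normal form = (p (f))


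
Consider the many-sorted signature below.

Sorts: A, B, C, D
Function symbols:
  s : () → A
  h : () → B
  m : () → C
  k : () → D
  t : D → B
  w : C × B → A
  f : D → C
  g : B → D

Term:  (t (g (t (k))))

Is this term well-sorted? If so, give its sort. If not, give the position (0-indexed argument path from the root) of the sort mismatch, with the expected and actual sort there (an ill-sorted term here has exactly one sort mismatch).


well-sorted; sort = B

      (k) : D
    (t (k)) : B
  (g (t (k))) : D
(t (g (t (k)))) : B


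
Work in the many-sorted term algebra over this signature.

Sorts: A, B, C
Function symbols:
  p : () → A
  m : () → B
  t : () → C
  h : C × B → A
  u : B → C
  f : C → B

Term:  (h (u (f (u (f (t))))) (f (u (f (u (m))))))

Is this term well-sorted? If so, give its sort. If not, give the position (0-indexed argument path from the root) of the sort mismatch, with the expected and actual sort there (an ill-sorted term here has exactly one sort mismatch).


well-sorted; sort = A

          (t) : C
        (f (t)) : B
      (u (f (t))) : C
    (f (u (f (t)))) : B
  (u (f (u (f (t))))) : C
          (m) : B
        (u (m)) : C
      (f (u (m))) : B
    (u (f (u (m)))) : C
  (f (u (f (u (m))))) : B
(h (u (f (u (f (t))))) (f (u (f (u (m)))))) : A


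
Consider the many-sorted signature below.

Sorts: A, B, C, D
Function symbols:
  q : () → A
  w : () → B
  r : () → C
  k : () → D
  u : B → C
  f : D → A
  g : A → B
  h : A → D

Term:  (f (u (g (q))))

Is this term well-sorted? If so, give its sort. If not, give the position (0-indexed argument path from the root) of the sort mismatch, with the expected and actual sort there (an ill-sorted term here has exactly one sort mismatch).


ill-sorted at position [0]: expected D, got C

      (q) : A
    (g (q)) : B
  (u (g (q))) : C
(f (u (g (q)))) : ✗ arg 0 at [0] has sort C, expected D


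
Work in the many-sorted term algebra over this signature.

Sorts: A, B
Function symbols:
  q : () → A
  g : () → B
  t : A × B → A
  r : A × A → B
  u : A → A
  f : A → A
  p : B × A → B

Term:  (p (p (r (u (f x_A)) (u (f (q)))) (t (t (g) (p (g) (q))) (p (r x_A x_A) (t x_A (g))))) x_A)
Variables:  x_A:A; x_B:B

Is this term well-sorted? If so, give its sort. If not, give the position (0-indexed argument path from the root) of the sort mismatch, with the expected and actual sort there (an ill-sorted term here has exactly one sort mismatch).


          x_A : A
        (f x_A) : A
      (u (f x_A)) : A
          (q) : A
        (f (q)) : A
      (u (f (q))) : A
    (r (u (f x_A)) (u (f (q)))) : B
        (g) : B
          (g) : B
          (q) : A
        (p (g) (q)) : B
      (t (g) (p (g) (q))) : ✗ arg 0 at [0, 1, 0, 0] has sort B, expected A
          x_A : A
          x_A : A
        (r x_A x_A) : B
          x_A : A
          (g) : B
        (t x_A (g)) : A
      (p (r x_A x_A) (t x_A (g))) : B
  x_A : A

ill-sorted at position [0, 1, 0, 0]: expected A, got B


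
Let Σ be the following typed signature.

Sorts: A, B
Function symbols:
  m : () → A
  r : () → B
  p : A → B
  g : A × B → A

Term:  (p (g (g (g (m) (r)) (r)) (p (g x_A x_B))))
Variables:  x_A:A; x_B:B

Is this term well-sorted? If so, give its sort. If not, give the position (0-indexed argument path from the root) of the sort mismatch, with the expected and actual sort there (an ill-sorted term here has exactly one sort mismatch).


        (m) : A
        (r) : B
      (g (m) (r)) : A
      (r) : B
    (g (g (m) (r)) (r)) : A
        x_A : A
        x_B : B
      (g x_A x_B) : A
    (p (g x_A x_B)) : B
  (g (g (g (m) (r)) (r)) (p (g x_A x_B))) : A
(p (g (g (g (m) (r)) (r)) (p (g x_A x_B)))) : B

well-sorted; sort = B


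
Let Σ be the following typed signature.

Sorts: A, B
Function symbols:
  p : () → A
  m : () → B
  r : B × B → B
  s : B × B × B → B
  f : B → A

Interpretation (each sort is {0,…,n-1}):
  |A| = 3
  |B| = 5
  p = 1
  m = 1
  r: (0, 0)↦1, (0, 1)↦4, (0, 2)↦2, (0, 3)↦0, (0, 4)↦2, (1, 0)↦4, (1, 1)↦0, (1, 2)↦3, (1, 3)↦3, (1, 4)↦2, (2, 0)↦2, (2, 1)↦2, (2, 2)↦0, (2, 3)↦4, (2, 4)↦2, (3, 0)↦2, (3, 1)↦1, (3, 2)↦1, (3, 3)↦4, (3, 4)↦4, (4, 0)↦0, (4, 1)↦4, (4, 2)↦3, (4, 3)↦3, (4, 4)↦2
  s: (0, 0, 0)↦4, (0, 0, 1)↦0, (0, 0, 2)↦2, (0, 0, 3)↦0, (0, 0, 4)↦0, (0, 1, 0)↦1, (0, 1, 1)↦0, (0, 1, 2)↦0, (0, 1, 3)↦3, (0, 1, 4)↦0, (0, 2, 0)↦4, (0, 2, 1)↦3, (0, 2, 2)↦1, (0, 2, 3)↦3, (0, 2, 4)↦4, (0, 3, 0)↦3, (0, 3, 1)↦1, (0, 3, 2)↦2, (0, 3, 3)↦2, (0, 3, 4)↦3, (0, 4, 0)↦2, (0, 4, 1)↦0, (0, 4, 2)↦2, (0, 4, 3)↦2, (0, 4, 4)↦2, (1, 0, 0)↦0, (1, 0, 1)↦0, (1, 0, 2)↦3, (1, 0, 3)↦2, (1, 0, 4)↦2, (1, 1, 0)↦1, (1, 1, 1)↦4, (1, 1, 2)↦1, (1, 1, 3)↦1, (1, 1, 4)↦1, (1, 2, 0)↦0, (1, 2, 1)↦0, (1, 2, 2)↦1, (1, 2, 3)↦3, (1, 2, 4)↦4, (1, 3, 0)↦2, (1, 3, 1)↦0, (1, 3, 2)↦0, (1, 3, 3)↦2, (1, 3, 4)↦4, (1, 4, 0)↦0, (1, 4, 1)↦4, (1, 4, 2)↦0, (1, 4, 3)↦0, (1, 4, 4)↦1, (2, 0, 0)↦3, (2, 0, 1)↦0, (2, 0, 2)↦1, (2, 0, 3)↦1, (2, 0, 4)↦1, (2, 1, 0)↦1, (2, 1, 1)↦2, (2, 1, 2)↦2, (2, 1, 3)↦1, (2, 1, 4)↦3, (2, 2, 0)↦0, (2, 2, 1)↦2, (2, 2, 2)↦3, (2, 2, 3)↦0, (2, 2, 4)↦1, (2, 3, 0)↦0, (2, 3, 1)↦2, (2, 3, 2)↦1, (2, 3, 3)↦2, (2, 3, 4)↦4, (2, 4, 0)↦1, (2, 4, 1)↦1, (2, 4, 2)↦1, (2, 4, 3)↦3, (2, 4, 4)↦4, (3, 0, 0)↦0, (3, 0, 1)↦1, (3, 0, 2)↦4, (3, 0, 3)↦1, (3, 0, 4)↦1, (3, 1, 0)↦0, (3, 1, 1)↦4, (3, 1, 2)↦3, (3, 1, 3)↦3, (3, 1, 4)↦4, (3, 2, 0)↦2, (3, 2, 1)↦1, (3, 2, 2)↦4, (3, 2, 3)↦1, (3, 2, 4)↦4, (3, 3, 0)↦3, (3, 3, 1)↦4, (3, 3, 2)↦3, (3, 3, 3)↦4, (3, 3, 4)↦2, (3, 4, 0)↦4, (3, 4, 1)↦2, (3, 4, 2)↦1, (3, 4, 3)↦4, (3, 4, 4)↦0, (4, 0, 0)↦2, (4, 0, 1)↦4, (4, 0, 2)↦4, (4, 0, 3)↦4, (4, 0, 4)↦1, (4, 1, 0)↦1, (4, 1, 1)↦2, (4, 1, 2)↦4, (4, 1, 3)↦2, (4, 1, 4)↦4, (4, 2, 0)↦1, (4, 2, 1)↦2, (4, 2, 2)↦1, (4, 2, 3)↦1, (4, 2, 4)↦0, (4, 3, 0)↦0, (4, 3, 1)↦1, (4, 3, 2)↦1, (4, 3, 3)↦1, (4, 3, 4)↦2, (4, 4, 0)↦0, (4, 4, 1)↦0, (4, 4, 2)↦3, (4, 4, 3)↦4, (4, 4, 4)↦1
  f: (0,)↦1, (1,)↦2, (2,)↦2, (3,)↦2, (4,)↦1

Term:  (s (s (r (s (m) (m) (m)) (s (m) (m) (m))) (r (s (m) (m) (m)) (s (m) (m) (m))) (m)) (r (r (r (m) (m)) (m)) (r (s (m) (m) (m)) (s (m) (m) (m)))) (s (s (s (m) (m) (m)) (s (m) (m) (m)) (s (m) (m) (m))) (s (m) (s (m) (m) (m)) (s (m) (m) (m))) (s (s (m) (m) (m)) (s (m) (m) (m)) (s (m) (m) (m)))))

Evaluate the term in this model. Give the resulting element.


  m = 1
  m = 1
  m = 1
  (s (m) (m) (m)) = s(1, 1, 1) = 4
  m = 1
  m = 1
  m = 1
  (s (m) (m) (m)) = s(1, 1, 1) = 4
  (r (s (m) (m) (m)) (s (m) (m) (m))) = r(4, 4) = 2
  m = 1
  m = 1
  m = 1
  (s (m) (m) (m)) = s(1, 1, 1) = 4
  m = 1
  m = 1
  m = 1
  (s (m) (m) (m)) = s(1, 1, 1) = 4
  (r (s (m) (m) (m)) (s (m) (m) (m))) = r(4, 4) = 2
  m = 1
  (s (r (s (m) (m) (m)) (s (m) (m) (m))) (r (s (m) (m) (m)) (s (m) (m) (m))) (m)) = s(2, 2, 1) = 2
  m = 1
  m = 1
  (r (m) (m)) = r(1, 1) = 0
  m = 1
  (r (r (m) (m)) (m)) = r(0, 1) = 4
  m = 1
  m = 1
  m = 1
  (s (m) (m) (m)) = s(1, 1, 1) = 4
  m = 1
  m = 1
  m = 1
  (s (m) (m) (m)) = s(1, 1, 1) = 4
  (r (s (m) (m) (m)) (s (m) (m) (m))) = r(4, 4) = 2
  (r (r (r (m) (m)) (m)) (r (s (m) (m) (m)) (s (m) (m) (m)))) = r(4, 2) = 3
  m = 1
  m = 1
  m = 1
  (s (m) (m) (m)) = s(1, 1, 1) = 4
  m = 1
  m = 1
  m = 1
  (s (m) (m) (m)) = s(1, 1, 1) = 4
  m = 1
  m = 1
  m = 1
  (s (m) (m) (m)) = s(1, 1, 1) = 4
  (s (s (m) (m) (m)) (s (m) (m) (m)) (s (m) (m) (m))) = s(4, 4, 4) = 1
  m = 1
  m = 1
  m = 1
  m = 1
  (s (m) (m) (m)) = s(1, 1, 1) = 4
  m = 1
  m = 1
  m = 1
  (s (m) (m) (m)) = s(1, 1, 1) = 4
  (s (m) (s (m) (m) (m)) (s (m) (m) (m))) = s(1, 4, 4) = 1
  m = 1
  m = 1
  m = 1
  (s (m) (m) (m)) = s(1, 1, 1) = 4
  m = 1
  m = 1
  m = 1
  (s (m) (m) (m)) = s(1, 1, 1) = 4
  m = 1
  m = 1
  m = 1
  (s (m) (m) (m)) = s(1, 1, 1) = 4
  (s (s (m) (m) (m)) (s (m) (m) (m)) (s (m) (m) (m))) = s(4, 4, 4) = 1
  (s (s (s (m) (m) (m)) (s (m) (m) (m)) (s (m) (m) (m))) (s (m) (s (m) (m) (m)) (s (m) (m) (m))) (s (s (m) (m) (m)) (s (m) (m) (m)) (s (m) (m) (m)))) = s(1, 1, 1) = 4
  (s (s (r (s (m) (m) (m)) (s (m) (m) (m))) (r (s (m) (m) (m)) (s (m) (m) (m))) (m)) (r (r (r (m) (m)) (m)) (r (s (m) (m) (m)) (s (m) (m) (m)))) (s (s (s (m) (m) (m)) (s (m) (m) (m)) (s (m) (m) (m))) (s (m) (s (m) (m) (m)) (s (m) (m) (m))) (s (s (m) (m) (m)) (s (m) (m) (m)) (s (m) (m) (m))))) = s(2, 3, 4) = 4

value = 4


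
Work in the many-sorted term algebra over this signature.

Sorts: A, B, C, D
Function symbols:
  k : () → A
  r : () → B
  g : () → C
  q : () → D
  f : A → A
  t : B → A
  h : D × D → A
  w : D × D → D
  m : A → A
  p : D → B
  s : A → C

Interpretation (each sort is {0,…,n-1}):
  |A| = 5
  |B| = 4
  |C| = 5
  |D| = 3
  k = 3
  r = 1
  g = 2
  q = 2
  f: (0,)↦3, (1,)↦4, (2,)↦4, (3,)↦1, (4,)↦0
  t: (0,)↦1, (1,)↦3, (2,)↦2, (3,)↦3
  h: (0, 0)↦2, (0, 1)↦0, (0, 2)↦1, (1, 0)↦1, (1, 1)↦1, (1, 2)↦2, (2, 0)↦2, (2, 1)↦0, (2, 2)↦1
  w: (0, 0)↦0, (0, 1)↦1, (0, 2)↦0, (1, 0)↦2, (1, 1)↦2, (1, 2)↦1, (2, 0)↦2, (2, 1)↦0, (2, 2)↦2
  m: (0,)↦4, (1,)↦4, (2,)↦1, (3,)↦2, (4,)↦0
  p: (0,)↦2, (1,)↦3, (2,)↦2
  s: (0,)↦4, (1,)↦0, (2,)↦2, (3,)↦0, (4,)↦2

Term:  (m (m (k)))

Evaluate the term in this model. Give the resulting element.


  k = 3
  (m (k)) = m(3,) = 2
  (m (m (k))) = m(2,) = 1

value = 1


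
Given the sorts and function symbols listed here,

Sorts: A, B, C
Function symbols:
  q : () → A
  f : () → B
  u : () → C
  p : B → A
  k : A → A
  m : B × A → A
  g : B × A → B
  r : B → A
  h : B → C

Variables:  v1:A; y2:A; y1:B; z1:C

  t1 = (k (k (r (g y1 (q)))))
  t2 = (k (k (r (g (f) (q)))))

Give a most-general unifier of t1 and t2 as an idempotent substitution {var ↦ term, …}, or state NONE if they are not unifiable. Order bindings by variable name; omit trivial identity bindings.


{y1 ↦ (f)}


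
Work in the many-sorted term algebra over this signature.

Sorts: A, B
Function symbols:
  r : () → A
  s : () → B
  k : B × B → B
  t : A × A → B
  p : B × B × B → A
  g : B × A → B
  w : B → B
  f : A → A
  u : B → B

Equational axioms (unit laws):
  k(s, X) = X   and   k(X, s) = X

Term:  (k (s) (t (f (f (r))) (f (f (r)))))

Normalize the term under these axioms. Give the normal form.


normal form = (t (f (f (r))) (f (f (r))))

1. (k (s) (t (f (f (r))) (f (f (r)))))  →  (t (f (f (r))) (f (f (r))))


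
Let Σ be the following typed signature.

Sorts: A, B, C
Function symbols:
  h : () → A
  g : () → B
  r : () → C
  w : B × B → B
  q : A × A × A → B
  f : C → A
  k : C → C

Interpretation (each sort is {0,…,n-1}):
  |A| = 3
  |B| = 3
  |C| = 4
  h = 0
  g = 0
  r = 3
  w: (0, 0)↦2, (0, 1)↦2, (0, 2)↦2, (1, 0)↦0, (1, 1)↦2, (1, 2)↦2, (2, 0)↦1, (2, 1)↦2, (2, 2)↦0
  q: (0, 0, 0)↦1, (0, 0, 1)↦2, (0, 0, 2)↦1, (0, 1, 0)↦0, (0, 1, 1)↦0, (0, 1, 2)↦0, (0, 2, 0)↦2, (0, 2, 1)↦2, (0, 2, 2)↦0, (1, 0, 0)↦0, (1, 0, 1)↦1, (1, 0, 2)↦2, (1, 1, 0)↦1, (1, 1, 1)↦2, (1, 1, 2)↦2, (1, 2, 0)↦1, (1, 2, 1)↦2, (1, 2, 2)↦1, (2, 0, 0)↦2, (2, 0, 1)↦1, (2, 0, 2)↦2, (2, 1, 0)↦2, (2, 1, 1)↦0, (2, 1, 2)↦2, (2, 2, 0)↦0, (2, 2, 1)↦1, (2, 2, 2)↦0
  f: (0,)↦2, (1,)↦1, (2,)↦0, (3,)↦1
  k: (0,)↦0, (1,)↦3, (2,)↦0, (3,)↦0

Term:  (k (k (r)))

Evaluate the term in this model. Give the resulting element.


  r = 3
  (k (r)) = k(3,) = 0
  (k (k (r))) = k(0,) = 0

value = 0


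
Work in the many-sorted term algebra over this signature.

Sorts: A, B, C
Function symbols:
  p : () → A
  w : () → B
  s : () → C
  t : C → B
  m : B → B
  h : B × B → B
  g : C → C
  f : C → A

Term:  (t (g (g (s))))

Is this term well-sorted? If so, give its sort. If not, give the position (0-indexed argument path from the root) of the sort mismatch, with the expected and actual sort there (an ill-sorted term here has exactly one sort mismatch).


      (s) : C
    (g (s)) : C
  (g (g (s))) : C
(t (g (g (s)))) : B

well-sorted; sort = B


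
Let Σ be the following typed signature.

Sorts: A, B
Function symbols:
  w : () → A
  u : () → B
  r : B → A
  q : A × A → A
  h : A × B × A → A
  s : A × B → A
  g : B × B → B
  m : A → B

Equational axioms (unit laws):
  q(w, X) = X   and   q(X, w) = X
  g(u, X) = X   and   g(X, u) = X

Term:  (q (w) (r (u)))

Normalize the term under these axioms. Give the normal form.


normal form = (r (u))

1. (q (w) (r (u)))  →  (r (u))


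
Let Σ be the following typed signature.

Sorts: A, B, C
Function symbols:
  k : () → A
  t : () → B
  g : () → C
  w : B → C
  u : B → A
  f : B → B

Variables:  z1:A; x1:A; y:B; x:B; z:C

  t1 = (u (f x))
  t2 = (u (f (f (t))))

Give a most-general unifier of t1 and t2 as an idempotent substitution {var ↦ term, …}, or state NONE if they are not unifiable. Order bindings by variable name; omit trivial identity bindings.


{x ↦ (f (t))}


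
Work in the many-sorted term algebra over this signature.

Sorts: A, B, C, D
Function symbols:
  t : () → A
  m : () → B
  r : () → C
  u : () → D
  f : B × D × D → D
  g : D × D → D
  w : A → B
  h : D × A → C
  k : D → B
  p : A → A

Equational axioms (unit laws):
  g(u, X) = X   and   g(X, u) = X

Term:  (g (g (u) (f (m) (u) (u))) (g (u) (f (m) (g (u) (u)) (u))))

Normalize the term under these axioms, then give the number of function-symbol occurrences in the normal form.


1. (g (g (u) (f (m) (u) (u))) (g (u) (f (m) (g (u) (u)) (u))))  →  (g (f (m) (u) (u)) (g (u) (f (m) (g (u) (u)) (u))))
2. (g (f (m) (u) (u)) (g (u) (f (m) (g (u) (u)) (u))))  →  (g (f (m) (u) (u)) (f (m) (g (u) (u)) (u)))
3. (g (f (m) (u) (u)) (f (m) (g (u) (u)) (u)))  →  (g (f (m) (u) (u)) (f (m) (u) (u)))
normal form: (g (f (m) (u) (u)) (f (m) (u) (u)))

size = 9


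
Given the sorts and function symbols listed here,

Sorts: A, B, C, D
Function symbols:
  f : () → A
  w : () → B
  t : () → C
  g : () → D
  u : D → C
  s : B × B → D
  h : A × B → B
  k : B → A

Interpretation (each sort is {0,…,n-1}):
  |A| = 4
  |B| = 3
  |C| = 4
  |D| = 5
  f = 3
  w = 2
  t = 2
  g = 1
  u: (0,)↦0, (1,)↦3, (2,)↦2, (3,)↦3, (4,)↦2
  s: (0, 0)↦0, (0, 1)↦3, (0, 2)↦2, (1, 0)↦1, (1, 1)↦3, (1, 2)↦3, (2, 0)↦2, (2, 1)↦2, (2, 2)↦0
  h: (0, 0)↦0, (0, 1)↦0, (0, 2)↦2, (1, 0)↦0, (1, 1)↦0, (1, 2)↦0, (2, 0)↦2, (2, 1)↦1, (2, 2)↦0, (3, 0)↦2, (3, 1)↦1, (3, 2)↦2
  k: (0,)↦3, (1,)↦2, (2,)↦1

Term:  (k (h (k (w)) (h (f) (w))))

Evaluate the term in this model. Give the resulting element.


value = 3

  w = 2
  (k (w)) = k(2,) = 1
  f = 3
  w = 2
  (h (f) (w)) = h(3, 2) = 2
  (h (k (w)) (h (f) (w))) = h(1, 2) = 0
  (k (h (k (w)) (h (f) (w)))) = k(0,) = 3


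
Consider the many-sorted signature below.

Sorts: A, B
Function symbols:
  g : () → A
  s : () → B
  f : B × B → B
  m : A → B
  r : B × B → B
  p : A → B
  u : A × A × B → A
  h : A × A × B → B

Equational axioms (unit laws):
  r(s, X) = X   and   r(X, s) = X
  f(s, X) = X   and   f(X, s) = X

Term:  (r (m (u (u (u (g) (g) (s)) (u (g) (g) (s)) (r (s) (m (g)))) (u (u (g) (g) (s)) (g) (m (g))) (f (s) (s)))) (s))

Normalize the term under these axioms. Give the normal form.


1. (r (m (u (u (u (g) (g) (s)) (u (g) (g) (s)) (r (s) (m (g)))) (u (u (g) (g) (s)) (g) (m (g))) (f (s) (s)))) (s))  →  (m (u (u (u (g) (g) (s)) (u (g) (g) (s)) (r (s) (m (g)))) (u (u (g) (g) (s)) (g) (m (g))) (f (s) (s))))
2. (m (u (u (u (g) (g) (s)) (u (g) (g) (s)) (r (s) (m (g)))) (u (u (g) (g) (s)) (g) (m (g))) (f (s) (s))))  →  (m (u (u (u (g) (g) (s)) (u (g) (g) (s)) (m (g))) (u (u (g) (g) (s)) (g) (m (g))) (f (s) (s))))
3. (m (u (u (u (g) (g) (s)) (u (g) (g) (s)) (m (g))) (u (u (g) (g) (s)) (g) (m (g))) (f (s) (s))))  →  (m (u (u (u (g) (g) (s)) (u (g) (g) (s)) (m (g))) (u (u (g) (g) (s)) (g) (m (g))) (s)))

normal form = (m (u (u (u (g) (g) (s)) (u (g) (g) (s)) (m (g))) (u (u (g) (g) (s)) (g) (m (g))) (s)))


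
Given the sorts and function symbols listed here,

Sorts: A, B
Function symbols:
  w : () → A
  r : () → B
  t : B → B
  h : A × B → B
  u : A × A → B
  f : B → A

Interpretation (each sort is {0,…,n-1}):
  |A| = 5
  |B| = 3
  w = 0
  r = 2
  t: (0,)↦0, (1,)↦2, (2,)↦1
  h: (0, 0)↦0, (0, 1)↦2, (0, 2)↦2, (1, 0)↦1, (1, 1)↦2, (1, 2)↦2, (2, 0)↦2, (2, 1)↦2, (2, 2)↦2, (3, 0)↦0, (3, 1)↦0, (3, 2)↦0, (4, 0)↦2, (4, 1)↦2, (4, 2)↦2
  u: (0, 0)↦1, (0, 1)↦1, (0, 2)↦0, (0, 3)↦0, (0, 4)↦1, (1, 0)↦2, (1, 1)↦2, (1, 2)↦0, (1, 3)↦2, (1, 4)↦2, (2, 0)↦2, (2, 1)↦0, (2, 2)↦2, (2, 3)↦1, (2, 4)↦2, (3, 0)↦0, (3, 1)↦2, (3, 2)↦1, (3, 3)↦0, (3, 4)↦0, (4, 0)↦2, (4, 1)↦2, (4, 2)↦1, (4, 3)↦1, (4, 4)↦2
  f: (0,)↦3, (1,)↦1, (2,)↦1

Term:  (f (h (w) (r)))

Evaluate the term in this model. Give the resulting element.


value = 1

  w = 0
  r = 2
  (h (w) (r)) = h(0, 2) = 2
  (f (h (w) (r))) = f(2,) = 1


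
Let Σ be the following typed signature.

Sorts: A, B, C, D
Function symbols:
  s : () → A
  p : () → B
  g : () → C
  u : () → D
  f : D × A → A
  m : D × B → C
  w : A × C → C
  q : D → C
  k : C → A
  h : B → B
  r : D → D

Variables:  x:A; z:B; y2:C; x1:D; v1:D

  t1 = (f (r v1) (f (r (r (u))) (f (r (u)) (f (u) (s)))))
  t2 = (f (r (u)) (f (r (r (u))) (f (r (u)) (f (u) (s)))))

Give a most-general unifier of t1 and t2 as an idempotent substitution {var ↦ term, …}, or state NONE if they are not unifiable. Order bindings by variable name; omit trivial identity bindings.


{v1 ↦ (u)}


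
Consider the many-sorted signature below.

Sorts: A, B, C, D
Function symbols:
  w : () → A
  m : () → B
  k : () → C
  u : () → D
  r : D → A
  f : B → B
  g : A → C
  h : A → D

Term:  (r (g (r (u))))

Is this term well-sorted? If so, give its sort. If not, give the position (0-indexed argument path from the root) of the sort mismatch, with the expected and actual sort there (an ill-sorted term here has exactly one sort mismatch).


ill-sorted at position [0]: expected D, got C

      (u) : D
    (r (u)) : A
  (g (r (u))) : C
(r (g (r (u)))) : ✗ arg 0 at [0] has sort C, expected D


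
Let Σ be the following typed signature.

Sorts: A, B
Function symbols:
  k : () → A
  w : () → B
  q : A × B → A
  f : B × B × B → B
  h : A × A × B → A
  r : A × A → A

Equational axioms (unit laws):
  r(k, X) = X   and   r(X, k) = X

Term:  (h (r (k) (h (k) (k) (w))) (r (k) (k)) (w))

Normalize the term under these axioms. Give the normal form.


normal form = (h (h (k) (k) (w)) (k) (w))

1. (h (r (k) (h (k) (k) (w))) (r (k) (k)) (w))  →  (h (h (k) (k) (w)) (r (k) (k)) (w))
2. (h (h (k) (k) (w)) (r (k) (k)) (w))  →  (h (h (k) (k) (w)) (k) (w))


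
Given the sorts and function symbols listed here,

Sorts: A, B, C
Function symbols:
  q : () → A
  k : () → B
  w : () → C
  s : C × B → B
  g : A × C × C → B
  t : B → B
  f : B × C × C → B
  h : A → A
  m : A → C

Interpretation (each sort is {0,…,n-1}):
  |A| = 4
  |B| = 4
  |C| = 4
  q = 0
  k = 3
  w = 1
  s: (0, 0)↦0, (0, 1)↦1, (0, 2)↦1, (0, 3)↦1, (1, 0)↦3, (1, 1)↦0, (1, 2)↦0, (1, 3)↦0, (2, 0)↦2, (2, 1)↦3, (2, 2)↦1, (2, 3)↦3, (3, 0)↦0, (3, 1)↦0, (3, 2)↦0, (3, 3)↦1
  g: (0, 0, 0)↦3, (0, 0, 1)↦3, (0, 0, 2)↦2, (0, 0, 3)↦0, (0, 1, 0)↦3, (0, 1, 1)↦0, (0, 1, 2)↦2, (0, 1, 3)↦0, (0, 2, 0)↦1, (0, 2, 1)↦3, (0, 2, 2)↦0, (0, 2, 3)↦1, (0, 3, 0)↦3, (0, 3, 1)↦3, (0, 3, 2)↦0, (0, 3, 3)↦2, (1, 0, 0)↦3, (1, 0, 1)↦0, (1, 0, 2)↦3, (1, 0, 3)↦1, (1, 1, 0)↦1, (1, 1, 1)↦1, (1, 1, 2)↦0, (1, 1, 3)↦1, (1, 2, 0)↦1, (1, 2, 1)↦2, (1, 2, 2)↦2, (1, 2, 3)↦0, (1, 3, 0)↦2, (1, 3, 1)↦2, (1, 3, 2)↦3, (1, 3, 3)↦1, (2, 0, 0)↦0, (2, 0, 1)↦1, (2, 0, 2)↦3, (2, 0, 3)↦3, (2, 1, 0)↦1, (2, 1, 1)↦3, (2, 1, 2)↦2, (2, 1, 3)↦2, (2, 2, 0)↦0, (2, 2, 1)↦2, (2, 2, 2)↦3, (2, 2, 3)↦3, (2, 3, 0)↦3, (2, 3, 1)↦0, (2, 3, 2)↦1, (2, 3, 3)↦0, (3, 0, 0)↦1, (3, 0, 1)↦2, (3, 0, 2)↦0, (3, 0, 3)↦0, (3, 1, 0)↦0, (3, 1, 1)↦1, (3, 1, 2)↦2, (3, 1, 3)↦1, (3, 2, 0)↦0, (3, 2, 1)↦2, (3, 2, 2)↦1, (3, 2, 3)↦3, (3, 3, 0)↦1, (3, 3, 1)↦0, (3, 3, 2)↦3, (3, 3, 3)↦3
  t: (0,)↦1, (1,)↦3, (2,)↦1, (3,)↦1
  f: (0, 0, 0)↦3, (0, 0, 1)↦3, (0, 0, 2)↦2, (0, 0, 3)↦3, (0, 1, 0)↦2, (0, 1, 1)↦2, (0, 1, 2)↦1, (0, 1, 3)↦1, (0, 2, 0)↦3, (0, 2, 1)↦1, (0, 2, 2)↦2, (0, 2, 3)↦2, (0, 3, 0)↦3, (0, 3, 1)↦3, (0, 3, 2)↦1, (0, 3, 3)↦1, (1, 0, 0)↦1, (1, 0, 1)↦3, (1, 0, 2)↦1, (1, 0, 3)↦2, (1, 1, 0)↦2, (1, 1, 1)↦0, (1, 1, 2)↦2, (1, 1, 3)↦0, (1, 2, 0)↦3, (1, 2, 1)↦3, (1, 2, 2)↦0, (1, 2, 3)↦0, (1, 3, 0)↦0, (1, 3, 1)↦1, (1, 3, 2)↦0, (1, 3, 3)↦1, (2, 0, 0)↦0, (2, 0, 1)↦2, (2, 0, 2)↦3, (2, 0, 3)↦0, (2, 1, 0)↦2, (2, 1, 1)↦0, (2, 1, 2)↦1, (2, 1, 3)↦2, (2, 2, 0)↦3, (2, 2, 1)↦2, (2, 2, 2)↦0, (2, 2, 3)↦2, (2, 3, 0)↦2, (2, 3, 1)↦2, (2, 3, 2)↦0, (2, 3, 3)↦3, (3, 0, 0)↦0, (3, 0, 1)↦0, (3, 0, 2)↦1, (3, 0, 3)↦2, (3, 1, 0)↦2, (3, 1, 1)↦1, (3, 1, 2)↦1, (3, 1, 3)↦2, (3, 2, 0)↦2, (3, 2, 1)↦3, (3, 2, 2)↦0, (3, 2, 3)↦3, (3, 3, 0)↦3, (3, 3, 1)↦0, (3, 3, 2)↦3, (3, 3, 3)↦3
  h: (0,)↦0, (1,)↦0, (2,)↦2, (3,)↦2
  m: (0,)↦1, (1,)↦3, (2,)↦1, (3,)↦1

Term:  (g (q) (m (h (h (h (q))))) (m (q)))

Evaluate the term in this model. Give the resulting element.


  q = 0
  q = 0
  (h (q)) = h(0,) = 0
  (h (h (q))) = h(0,) = 0
  (h (h (h (q)))) = h(0,) = 0
  (m (h (h (h (q))))) = m(0,) = 1
  q = 0
  (m (q)) = m(0,) = 1
  (g (q) (m (h (h (h (q))))) (m (q))) = g(0, 1, 1) = 0

value = 0


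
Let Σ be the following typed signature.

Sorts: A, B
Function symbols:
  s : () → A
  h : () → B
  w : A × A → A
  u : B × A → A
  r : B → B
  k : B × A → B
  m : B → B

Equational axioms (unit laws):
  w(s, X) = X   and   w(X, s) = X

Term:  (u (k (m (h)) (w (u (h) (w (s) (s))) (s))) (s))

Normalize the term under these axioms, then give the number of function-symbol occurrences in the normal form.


1. (u (k (m (h)) (w (u (h) (w (s) (s))) (s))) (s))  →  (u (k (m (h)) (u (h) (w (s) (s)))) (s))
2. (u (k (m (h)) (u (h) (w (s) (s)))) (s))  →  (u (k (m (h)) (u (h) (s))) (s))
normal form: (u (k (m (h)) (u (h) (s))) (s))

size = 8


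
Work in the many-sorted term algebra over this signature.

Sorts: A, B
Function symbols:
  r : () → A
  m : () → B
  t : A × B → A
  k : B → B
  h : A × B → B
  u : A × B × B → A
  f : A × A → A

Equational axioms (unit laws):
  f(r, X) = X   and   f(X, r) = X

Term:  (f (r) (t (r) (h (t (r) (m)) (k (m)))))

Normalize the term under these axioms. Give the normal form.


1. (f (r) (t (r) (h (t (r) (m)) (k (m)))))  →  (t (r) (h (t (r) (m)) (k (m))))

normal form = (t (r) (h (t (r) (m)) (k (m))))


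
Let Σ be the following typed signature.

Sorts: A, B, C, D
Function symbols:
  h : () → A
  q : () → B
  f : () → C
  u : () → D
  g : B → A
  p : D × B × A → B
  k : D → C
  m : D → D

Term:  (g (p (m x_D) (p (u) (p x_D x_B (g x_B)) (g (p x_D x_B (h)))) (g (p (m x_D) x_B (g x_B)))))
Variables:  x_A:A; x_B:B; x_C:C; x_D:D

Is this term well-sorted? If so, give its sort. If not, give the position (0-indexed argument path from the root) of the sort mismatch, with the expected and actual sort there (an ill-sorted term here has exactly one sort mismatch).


      x_D : D
    (m x_D) : D
      (u) : D
        x_D : D
        x_B : B
          x_B : B
        (g x_B) : A
      (p x_D x_B (g x_B)) : B
          x_D : D
          x_B : B
          (h) : A
        (p x_D x_B (h)) : B
      (g (p x_D x_B (h))) : A
    (p (u) (p x_D x_B (g x_B)) (g (p x_D x_B (h)))) : B
          x_D : D
        (m x_D) : D
        x_B : B
          x_B : B
        (g x_B) : A
      (p (m x_D) x_B (g x_B)) : B
    (g (p (m x_D) x_B (g x_B))) : A
  (p (m x_D) (p (u) (p x_D x_B (g x_B)) (g (p x_D x_B (h)))) (g (p (m x_D) x_B (g x_B)))) : B
(g (p (m x_D) (p (u) (p x_D x_B (g x_B)) (g (p x_D x_B (h)))) (g (p (m x_D) x_B (g x_B))))) : A

well-sorted; sort = A
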